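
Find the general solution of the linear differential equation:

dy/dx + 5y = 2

Using integrating factor method:

General solution: y = 2/5 + Ce^(-5x)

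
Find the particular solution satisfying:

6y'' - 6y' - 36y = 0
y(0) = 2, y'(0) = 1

General solution: y = C₁e^(3x) + C₂e^(-2x)
Applying ICs: C₁ = 1, C₂ = 1
Particular solution: y = e^(3x) + e^(-2x)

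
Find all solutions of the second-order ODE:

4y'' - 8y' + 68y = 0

Characteristic equation: 4r² - 8r + 68 = 0
Divide by 4: r² - 2r + 17 = 0
Roots: r = 1 ± 4i (complex conjugates)
General solution: y = e^x(C₁cos(4x) + C₂sin(4x))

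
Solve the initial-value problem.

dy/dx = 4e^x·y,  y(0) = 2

General solution: y = Ce^(4e^x)
Applying IC y(0) = 2:
Particular solution: y = 2e^(4(e^x - 1))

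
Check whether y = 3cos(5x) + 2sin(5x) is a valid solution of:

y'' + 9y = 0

Verification:
y'' = -75cos(5x) - 50sin(5x)
y'' + 9y ≠ 0 (frequency mismatch: got 25 instead of 9)

No, it is not a solution.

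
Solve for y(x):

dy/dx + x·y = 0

Using integrating factor method:

General solution: y = Ce^(-x^2/2)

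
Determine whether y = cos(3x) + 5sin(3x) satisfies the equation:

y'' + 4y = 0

Verification:
y'' = -9cos(3x) - 45sin(3x)
y'' + 4y ≠ 0 (frequency mismatch: got 9 instead of 4)

No, it is not a solution.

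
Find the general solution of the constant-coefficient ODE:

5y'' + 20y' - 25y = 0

Characteristic equation: 5r² + 20r - 25 = 0
Divide by 5: r² + 4r - 5 = 0
Roots: r = 1, -5 (distinct real)
General solution: y = C₁e^x + C₂e^(-5x)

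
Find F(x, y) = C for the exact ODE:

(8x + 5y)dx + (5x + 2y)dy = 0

Verify exactness: ∂M/∂y = ∂N/∂x ✓
Find F(x,y) such that ∂F/∂x = M, ∂F/∂y = N
Solution: 4x² + 5xy + y² = C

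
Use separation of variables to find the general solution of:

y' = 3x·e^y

Separating variables and integrating:
-e^(-y) = 3x²/2 + C

General solution: y = -ln(C - 3x²/2)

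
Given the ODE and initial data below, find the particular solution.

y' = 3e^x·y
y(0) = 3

General solution: y = Ce^(3e^x)
Applying IC y(0) = 3:
Particular solution: y = 3e^(3(e^x - 1))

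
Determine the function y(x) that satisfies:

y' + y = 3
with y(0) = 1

General solution: y = 3 + Ce^(-x)
Applying y(0) = 1: C = 1 - 3 = -2
Particular solution: y = 3 - 2e^(-x)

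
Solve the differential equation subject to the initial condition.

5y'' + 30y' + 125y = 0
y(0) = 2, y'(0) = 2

General solution: y = e^(-3x)(C₁cos(4x) + C₂sin(4x))
Complex roots r = -3 ± 4i
Applying ICs: C₁ = 2, C₂ = 2
Particular solution: y = e^(-3x)(2cos(4x) + 2sin(4x))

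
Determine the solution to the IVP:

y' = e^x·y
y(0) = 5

General solution: y = Ce^(e^x)
Applying IC y(0) = 5:
Particular solution: y = 5e^(e^x - 1)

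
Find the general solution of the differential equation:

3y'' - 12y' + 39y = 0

Characteristic equation: 3r² - 12r + 39 = 0
Divide by 3: r² - 4r + 13 = 0
Roots: r = 2 ± 3i (complex conjugates)
General solution: y = e^(2x)(C₁cos(3x) + C₂sin(3x))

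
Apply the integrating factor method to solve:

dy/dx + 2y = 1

Using integrating factor method:

General solution: y = 1/2 + Ce^(-2x)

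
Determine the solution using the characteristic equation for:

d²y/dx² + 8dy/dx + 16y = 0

Characteristic equation: r² + 8r + 16 = 0
Factored: (r + 4)² = 0
Repeated root: r = -4
General solution: y = (C₁ + C₂x)e^(-4x)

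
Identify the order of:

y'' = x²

The order is 2 (highest derivative is of order 2).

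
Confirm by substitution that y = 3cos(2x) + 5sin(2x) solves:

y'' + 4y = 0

Verification:
y'' = -12cos(2x) - 20sin(2x)
y'' + 4y = 0 ✓

Yes, it is a solution.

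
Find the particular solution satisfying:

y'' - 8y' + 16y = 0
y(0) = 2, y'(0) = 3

General solution: y = (C₁ + C₂x)e^(4x)
Repeated root r = 4
Applying ICs: C₁ = 2, C₂ = -5
Particular solution: y = (2 - 5x)e^(4x)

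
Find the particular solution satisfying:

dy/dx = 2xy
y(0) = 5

General solution: y = Ce^(x²)
Applying IC y(0) = 5:
Particular solution: y = 5e^(x²)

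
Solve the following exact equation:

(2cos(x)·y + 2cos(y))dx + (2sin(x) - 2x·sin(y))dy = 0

Verify exactness: ∂M/∂y = ∂N/∂x ✓
Find F(x,y) such that ∂F/∂x = M, ∂F/∂y = N
Solution: 2sin(x)·y + 2x·cos(y) = C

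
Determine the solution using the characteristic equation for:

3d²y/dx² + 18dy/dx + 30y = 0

Characteristic equation: 3r² + 18r + 30 = 0
Divide by 3: r² + 6r + 10 = 0
Roots: r = -3 ± i (complex conjugates)
General solution: y = e^(-3x)(C₁cos(x) + C₂sin(x))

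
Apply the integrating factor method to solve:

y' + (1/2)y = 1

Using integrating factor method:

General solution: y = 2 + Ce^(-x/2)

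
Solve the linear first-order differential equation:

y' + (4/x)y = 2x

Using integrating factor method:

General solution: y = (1/3)x^2 + Cx^(-4)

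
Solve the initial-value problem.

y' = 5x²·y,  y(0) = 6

General solution: y = Ce^(5x³/3)
Applying IC y(0) = 6:
Particular solution: y = 6e^(5x³/3)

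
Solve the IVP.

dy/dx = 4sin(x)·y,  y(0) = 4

General solution: y = Ce^(-4cos(x))
Applying IC y(0) = 4:
Particular solution: y = 4e^(4(1-cos(x)))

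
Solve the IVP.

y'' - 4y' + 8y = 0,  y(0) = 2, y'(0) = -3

General solution: y = e^(2x)(C₁cos(2x) + C₂sin(2x))
Complex roots r = 2 ± 2i
Applying ICs: C₁ = 2, C₂ = -7/2
Particular solution: y = e^(2x)(2cos(2x) - (7/2)sin(2x))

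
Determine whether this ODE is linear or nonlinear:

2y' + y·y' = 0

Nonlinear (product y·y')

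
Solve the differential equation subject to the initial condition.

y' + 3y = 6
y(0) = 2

General solution: y = 2 + Ce^(-3x)
Applying y(0) = 2: C = 2 - 2 = 0
Particular solution: y = 2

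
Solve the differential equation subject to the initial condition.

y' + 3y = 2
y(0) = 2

General solution: y = 2/3 + Ce^(-3x)
Applying y(0) = 2: C = 2 - 2/3 = 4/3
Particular solution: y = 2/3 + (4/3)e^(-3x)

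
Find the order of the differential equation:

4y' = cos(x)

The order is 1 (highest derivative is of order 1).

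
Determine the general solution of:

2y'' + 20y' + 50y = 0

Characteristic equation: 2r² + 20r + 50 = 0
Divide by 2: r² + 10r + 25 = 0
Factored: (r + 5)² = 0
Repeated root: r = -5
General solution: y = (C₁ + C₂x)e^(-5x)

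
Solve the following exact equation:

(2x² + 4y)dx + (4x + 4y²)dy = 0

Verify exactness: ∂M/∂y = ∂N/∂x ✓
Find F(x,y) such that ∂F/∂x = M, ∂F/∂y = N
Solution: 2x³/3 + 4xy + 4y³/3 = C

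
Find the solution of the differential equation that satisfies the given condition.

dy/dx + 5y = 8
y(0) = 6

General solution: y = 8/5 + Ce^(-5x)
Applying y(0) = 6: C = 6 - 8/5 = 22/5
Particular solution: y = 8/5 + (22/5)e^(-5x)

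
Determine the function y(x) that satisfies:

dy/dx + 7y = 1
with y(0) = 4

General solution: y = 1/7 + Ce^(-7x)
Applying y(0) = 4: C = 4 - 1/7 = 27/7
Particular solution: y = 1/7 + (27/7)e^(-7x)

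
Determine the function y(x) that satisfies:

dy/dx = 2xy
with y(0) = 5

General solution: y = Ce^(x²)
Applying IC y(0) = 5:
Particular solution: y = 5e^(x²)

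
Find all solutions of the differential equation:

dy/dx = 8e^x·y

Separating variables and integrating:
ln|y| = 8e^x + C

General solution: y = Ce^(8e^x)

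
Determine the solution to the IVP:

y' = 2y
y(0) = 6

General solution: y = Ce^(2x)
Applying IC y(0) = 6:
Particular solution: y = 6e^(2x)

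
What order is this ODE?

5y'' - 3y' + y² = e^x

The order is 2 (highest derivative is of order 2).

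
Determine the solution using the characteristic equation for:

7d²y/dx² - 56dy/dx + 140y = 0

Characteristic equation: 7r² - 56r + 140 = 0
Divide by 7: r² - 8r + 20 = 0
Roots: r = 4 ± 2i (complex conjugates)
General solution: y = e^(4x)(C₁cos(2x) + C₂sin(2x))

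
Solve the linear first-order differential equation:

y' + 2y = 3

Using integrating factor method:

General solution: y = 3/2 + Ce^(-2x)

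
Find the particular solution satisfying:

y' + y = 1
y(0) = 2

General solution: y = 1 + Ce^(-x)
Applying y(0) = 2: C = 2 - 1 = 1
Particular solution: y = 1 + e^(-x)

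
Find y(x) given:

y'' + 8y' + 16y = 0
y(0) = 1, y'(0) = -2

General solution: y = (C₁ + C₂x)e^(-4x)
Repeated root r = -4
Applying ICs: C₁ = 1, C₂ = 2
Particular solution: y = (1 + 2x)e^(-4x)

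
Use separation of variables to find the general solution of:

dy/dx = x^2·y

Separating variables and integrating:
ln|y| = x^3/3 + C

General solution: y = Ce^(x^3/3)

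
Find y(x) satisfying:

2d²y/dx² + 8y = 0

Characteristic equation: 2r² + 8 = 0
Divide by 2: r² + 4 = 0
Roots: r = ±2i (complex conjugates)
General solution: y = C₁cos(2x) + C₂sin(2x)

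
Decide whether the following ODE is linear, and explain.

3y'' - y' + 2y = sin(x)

Linear (y and its derivatives appear to the first power only, no products of y terms)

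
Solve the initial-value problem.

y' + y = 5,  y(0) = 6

General solution: y = 5 + Ce^(-x)
Applying y(0) = 6: C = 6 - 5 = 1
Particular solution: y = 5 + e^(-x)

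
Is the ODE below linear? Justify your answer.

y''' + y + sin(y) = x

No. Nonlinear (sin(y) is nonlinear in y)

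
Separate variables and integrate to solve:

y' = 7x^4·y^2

Separating variables and integrating:
-1/y = 7x^5/5 + C

General solution: y^-1 = (-7/5)x^5 + C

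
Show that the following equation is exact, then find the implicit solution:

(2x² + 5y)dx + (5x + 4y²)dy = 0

Verify exactness: ∂M/∂y = ∂N/∂x ✓
Find F(x,y) such that ∂F/∂x = M, ∂F/∂y = N
Solution: 2x³/3 + 5xy + 4y³/3 = C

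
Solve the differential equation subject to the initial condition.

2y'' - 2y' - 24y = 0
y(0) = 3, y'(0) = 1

General solution: y = C₁e^(4x) + C₂e^(-3x)
Applying ICs: C₁ = 10/7, C₂ = 11/7
Particular solution: y = (10/7)e^(4x) + (11/7)e^(-3x)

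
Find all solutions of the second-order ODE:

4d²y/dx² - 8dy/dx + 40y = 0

Characteristic equation: 4r² - 8r + 40 = 0
Divide by 4: r² - 2r + 10 = 0
Roots: r = 1 ± 3i (complex conjugates)
General solution: y = e^x(C₁cos(3x) + C₂sin(3x))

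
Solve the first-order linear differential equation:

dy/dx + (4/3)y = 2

Using integrating factor method:

General solution: y = 3/2 + Ce^(-4x/3)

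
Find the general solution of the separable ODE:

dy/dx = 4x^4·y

Separating variables and integrating:
ln|y| = 4x^5/5 + C

General solution: y = Ce^(4x^5/5)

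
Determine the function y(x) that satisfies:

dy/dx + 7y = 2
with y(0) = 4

General solution: y = 2/7 + Ce^(-7x)
Applying y(0) = 4: C = 4 - 2/7 = 26/7
Particular solution: y = 2/7 + (26/7)e^(-7x)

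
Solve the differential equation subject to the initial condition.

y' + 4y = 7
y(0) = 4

General solution: y = 7/4 + Ce^(-4x)
Applying y(0) = 4: C = 4 - 7/4 = 9/4
Particular solution: y = 7/4 + (9/4)e^(-4x)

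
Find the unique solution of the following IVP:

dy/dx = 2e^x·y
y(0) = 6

General solution: y = Ce^(2e^x)
Applying IC y(0) = 6:
Particular solution: y = 6e^(2(e^x - 1))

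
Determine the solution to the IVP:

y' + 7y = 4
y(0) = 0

General solution: y = 4/7 + Ce^(-7x)
Applying y(0) = 0: C = 0 - 4/7 = -4/7
Particular solution: y = 4/7 - (4/7)e^(-7x)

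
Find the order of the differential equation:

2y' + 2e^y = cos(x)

The order is 1 (highest derivative is of order 1).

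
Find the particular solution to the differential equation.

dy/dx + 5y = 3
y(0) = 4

General solution: y = 3/5 + Ce^(-5x)
Applying y(0) = 4: C = 4 - 3/5 = 17/5
Particular solution: y = 3/5 + (17/5)e^(-5x)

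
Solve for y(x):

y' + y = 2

Using integrating factor method:

General solution: y = 2 + Ce^(-x)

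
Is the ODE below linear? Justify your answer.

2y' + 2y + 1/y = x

No. Nonlinear (1/y term)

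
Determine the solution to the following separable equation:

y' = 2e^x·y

Separating variables and integrating:
ln|y| = 2e^x + C

General solution: y = Ce^(2e^x)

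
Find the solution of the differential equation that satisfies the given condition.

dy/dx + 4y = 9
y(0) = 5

General solution: y = 9/4 + Ce^(-4x)
Applying y(0) = 5: C = 5 - 9/4 = 11/4
Particular solution: y = 9/4 + (11/4)e^(-4x)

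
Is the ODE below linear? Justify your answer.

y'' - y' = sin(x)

Yes. Linear (y and its derivatives appear to the first power only, no products of y terms)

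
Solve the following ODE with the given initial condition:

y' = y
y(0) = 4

General solution: y = Ce^x
Applying IC y(0) = 4:
Particular solution: y = 4e^x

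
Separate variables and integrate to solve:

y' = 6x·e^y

Separating variables and integrating:
-e^(-y) = 3x² + C

General solution: y = -ln(C - 3x²)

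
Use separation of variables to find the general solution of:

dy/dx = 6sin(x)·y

Separating variables and integrating:
ln|y| = -6cos(x) + C

General solution: y = Ce^(-6cos(x))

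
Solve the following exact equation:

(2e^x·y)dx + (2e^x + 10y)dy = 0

Verify exactness: ∂M/∂y = ∂N/∂x ✓
Find F(x,y) such that ∂F/∂x = M, ∂F/∂y = N
Solution: 2e^x·y + 5y² = C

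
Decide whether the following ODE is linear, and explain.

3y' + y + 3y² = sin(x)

Nonlinear (y² term)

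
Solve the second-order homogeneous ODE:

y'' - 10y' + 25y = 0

Characteristic equation: r² - 10r + 25 = 0
Factored: (r - 5)² = 0
Repeated root: r = 5
General solution: y = (C₁ + C₂x)e^(5x)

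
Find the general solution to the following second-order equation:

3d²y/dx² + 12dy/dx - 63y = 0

Characteristic equation: 3r² + 12r - 63 = 0
Divide by 3: r² + 4r - 21 = 0
Roots: r = 3, -7 (distinct real)
General solution: y = C₁e^(3x) + C₂e^(-7x)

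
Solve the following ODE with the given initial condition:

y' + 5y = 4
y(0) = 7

General solution: y = 4/5 + Ce^(-5x)
Applying y(0) = 7: C = 7 - 4/5 = 31/5
Particular solution: y = 4/5 + (31/5)e^(-5x)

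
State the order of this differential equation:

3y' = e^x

The order is 1 (highest derivative is of order 1).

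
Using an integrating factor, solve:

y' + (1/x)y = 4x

Using integrating factor method:

General solution: y = (4/3)x^2 + C/x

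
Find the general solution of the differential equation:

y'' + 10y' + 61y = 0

Characteristic equation: r² + 10r + 61 = 0
Roots: r = -5 ± 6i (complex conjugates)
General solution: y = e^(-5x)(C₁cos(6x) + C₂sin(6x))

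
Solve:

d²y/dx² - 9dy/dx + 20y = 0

Characteristic equation: r² - 9r + 20 = 0
Roots: r = 5, 4 (distinct real)
General solution: y = C₁e^(5x) + C₂e^(4x)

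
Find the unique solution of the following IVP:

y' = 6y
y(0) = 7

General solution: y = Ce^(6x)
Applying IC y(0) = 7:
Particular solution: y = 7e^(6x)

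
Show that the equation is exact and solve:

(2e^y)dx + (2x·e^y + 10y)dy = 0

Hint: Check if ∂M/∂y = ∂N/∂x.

Verify exactness: ∂M/∂y = ∂N/∂x ✓
Find F(x,y) such that ∂F/∂x = M, ∂F/∂y = N
Solution: 2x·e^y + 5y² = C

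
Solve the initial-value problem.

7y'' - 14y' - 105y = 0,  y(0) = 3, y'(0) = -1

General solution: y = C₁e^(5x) + C₂e^(-3x)
Applying ICs: C₁ = 1, C₂ = 2
Particular solution: y = e^(5x) + 2e^(-3x)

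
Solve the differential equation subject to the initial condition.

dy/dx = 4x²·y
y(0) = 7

General solution: y = Ce^(4x³/3)
Applying IC y(0) = 7:
Particular solution: y = 7e^(4x³/3)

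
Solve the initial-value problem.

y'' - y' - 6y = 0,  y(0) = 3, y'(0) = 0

General solution: y = C₁e^(3x) + C₂e^(-2x)
Applying ICs: C₁ = 6/5, C₂ = 9/5
Particular solution: y = (6/5)e^(3x) + (9/5)e^(-2x)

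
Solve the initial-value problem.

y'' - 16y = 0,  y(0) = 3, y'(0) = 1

General solution: y = C₁e^(4x) + C₂e^(-4x)
Applying ICs: C₁ = 13/8, C₂ = 11/8
Particular solution: y = (13/8)e^(4x) + (11/8)e^(-4x)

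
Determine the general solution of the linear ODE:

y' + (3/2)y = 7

Using integrating factor method:

General solution: y = 14/3 + Ce^(-3x/2)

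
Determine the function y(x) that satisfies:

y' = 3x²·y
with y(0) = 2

General solution: y = Ce^(x³)
Applying IC y(0) = 2:
Particular solution: y = 2e^(x³)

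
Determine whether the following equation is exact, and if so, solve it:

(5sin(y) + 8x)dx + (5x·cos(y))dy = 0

Verify exactness: ∂M/∂y = ∂N/∂x ✓
Find F(x,y) such that ∂F/∂x = M, ∂F/∂y = N
Solution: 5x·sin(y) + 4x² = C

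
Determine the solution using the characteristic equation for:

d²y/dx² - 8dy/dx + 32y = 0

Characteristic equation: r² - 8r + 32 = 0
Roots: r = 4 ± 4i (complex conjugates)
General solution: y = e^(4x)(C₁cos(4x) + C₂sin(4x))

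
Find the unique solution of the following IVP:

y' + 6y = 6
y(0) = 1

General solution: y = 1 + Ce^(-6x)
Applying y(0) = 1: C = 1 - 1 = 0
Particular solution: y = 1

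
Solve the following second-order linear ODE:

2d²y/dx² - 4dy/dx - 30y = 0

Characteristic equation: 2r² - 4r - 30 = 0
Divide by 2: r² - 2r - 15 = 0
Roots: r = 5, -3 (distinct real)
General solution: y = C₁e^(5x) + C₂e^(-3x)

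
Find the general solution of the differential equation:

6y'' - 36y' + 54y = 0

Characteristic equation: 6r² - 36r + 54 = 0
Divide by 6: r² - 6r + 9 = 0
Factored: (r - 3)² = 0
Repeated root: r = 3
General solution: y = (C₁ + C₂x)e^(3x)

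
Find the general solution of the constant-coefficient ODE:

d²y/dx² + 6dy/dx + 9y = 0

Characteristic equation: r² + 6r + 9 = 0
Factored: (r + 3)² = 0
Repeated root: r = -3
General solution: y = (C₁ + C₂x)e^(-3x)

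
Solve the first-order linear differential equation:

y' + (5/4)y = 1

Using integrating factor method:

General solution: y = 4/5 + Ce^(-5x/4)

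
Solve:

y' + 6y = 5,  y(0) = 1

General solution: y = 5/6 + Ce^(-6x)
Applying y(0) = 1: C = 1 - 5/6 = 1/6
Particular solution: y = 5/6 + (1/6)e^(-6x)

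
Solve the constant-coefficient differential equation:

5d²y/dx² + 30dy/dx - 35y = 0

Characteristic equation: 5r² + 30r - 35 = 0
Divide by 5: r² + 6r - 7 = 0
Roots: r = 1, -7 (distinct real)
General solution: y = C₁e^x + C₂e^(-7x)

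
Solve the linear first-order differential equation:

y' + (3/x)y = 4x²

Using integrating factor method:

General solution: y = (2/3)x^3 + Cx^(-3)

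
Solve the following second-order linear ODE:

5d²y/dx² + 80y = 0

Characteristic equation: 5r² + 80 = 0
Divide by 5: r² + 16 = 0
Roots: r = ±4i (complex conjugates)
General solution: y = C₁cos(4x) + C₂sin(4x)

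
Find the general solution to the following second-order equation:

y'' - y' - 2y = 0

Characteristic equation: r² - r - 2 = 0
Roots: r = 2, -1 (distinct real)
General solution: y = C₁e^(2x) + C₂e^(-x)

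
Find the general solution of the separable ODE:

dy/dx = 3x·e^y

Separating variables and integrating:
-e^(-y) = 3x²/2 + C

General solution: y = -ln(C - 3x²/2)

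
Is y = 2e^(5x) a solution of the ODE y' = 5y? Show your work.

Verification:
y = 2e^(5x)
y' = 10e^(5x)
5y = 10e^(5x)
y' = 5y ✓

Yes, it is a solution.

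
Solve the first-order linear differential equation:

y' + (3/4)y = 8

Using integrating factor method:

General solution: y = 32/3 + Ce^(-3x/4)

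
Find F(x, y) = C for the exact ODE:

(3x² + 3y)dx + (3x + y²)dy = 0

Verify exactness: ∂M/∂y = ∂N/∂x ✓
Find F(x,y) such that ∂F/∂x = M, ∂F/∂y = N
Solution: x³ + 3xy + y³/3 = C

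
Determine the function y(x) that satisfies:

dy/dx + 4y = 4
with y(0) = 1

General solution: y = 1 + Ce^(-4x)
Applying y(0) = 1: C = 1 - 1 = 0
Particular solution: y = 1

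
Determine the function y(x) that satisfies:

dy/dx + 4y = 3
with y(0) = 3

General solution: y = 3/4 + Ce^(-4x)
Applying y(0) = 3: C = 3 - 3/4 = 9/4
Particular solution: y = 3/4 + (9/4)e^(-4x)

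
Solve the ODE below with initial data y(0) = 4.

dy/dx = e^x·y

General solution: y = Ce^(e^x)
Applying IC y(0) = 4:
Particular solution: y = 4e^(e^x - 1)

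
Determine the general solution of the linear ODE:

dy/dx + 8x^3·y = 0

Using integrating factor method:

General solution: y = Ce^(-2x^4)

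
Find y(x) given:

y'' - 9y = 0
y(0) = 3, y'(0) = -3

General solution: y = C₁e^(3x) + C₂e^(-3x)
Applying ICs: C₁ = 1, C₂ = 2
Particular solution: y = e^(3x) + 2e^(-3x)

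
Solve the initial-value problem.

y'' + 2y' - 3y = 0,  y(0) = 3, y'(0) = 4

General solution: y = C₁e^x + C₂e^(-3x)
Applying ICs: C₁ = 13/4, C₂ = -1/4
Particular solution: y = (13/4)e^x - (1/4)e^(-3x)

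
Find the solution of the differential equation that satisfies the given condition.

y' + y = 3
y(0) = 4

General solution: y = 3 + Ce^(-x)
Applying y(0) = 4: C = 4 - 3 = 1
Particular solution: y = 3 + e^(-x)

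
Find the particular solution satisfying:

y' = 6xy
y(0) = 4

General solution: y = Ce^(3x²)
Applying IC y(0) = 4:
Particular solution: y = 4e^(3x²)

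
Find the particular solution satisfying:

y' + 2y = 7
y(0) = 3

General solution: y = 7/2 + Ce^(-2x)
Applying y(0) = 3: C = 3 - 7/2 = -1/2
Particular solution: y = 7/2 - (1/2)e^(-2x)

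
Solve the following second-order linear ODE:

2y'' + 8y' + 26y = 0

Characteristic equation: 2r² + 8r + 26 = 0
Divide by 2: r² + 4r + 13 = 0
Roots: r = -2 ± 3i (complex conjugates)
General solution: y = e^(-2x)(C₁cos(3x) + C₂sin(3x))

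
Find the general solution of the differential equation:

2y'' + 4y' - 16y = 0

Characteristic equation: 2r² + 4r - 16 = 0
Divide by 2: r² + 2r - 8 = 0
Roots: r = 2, -4 (distinct real)
General solution: y = C₁e^(2x) + C₂e^(-4x)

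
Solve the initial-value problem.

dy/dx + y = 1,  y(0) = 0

General solution: y = 1 + Ce^(-x)
Applying y(0) = 0: C = 0 - 1 = -1
Particular solution: y = 1 - e^(-x)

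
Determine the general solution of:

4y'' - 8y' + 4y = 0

Characteristic equation: 4r² - 8r + 4 = 0
Divide by 4: r² - 2r + 1 = 0
Factored: (r - 1)² = 0
Repeated root: r = 1
General solution: y = (C₁ + C₂x)e^x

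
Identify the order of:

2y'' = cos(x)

The order is 2 (highest derivative is of order 2).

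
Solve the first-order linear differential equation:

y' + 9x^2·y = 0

Using integrating factor method:

General solution: y = Ce^(-3x^3)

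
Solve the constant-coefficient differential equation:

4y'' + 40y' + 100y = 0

Characteristic equation: 4r² + 40r + 100 = 0
Divide by 4: r² + 10r + 25 = 0
Factored: (r + 5)² = 0
Repeated root: r = -5
General solution: y = (C₁ + C₂x)e^(-5x)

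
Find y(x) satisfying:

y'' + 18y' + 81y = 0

Characteristic equation: r² + 18r + 81 = 0
Factored: (r + 9)² = 0
Repeated root: r = -9
General solution: y = (C₁ + C₂x)e^(-9x)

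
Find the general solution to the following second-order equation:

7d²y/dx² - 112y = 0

Characteristic equation: 7r² - 112 = 0
Divide by 7: r² - 16 = 0
Roots: r = 4, -4 (distinct real)
General solution: y = C₁e^(4x) + C₂e^(-4x)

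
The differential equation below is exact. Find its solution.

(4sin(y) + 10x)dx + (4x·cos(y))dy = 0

Verify exactness: ∂M/∂y = ∂N/∂x ✓
Find F(x,y) such that ∂F/∂x = M, ∂F/∂y = N
Solution: 4x·sin(y) + 5x² = C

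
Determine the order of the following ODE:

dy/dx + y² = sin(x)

The order is 1 (highest derivative is of order 1).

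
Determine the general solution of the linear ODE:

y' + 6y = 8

Using integrating factor method:

General solution: y = 4/3 + Ce^(-6x)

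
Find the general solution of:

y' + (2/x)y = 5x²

Using integrating factor method:

General solution: y = x^3 + Cx^(-2)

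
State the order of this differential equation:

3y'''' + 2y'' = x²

The order is 4 (highest derivative is of order 4).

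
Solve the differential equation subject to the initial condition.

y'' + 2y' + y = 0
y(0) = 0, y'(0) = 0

General solution: y = (C₁ + C₂x)e^(-x)
Repeated root r = -1
Applying ICs: C₁ = 0, C₂ = 0
Particular solution: y = 0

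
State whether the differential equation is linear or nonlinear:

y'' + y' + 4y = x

Linear (y and its derivatives appear to the first power only, no products of y terms)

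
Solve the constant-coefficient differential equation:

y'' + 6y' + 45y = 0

Characteristic equation: r² + 6r + 45 = 0
Roots: r = -3 ± 6i (complex conjugates)
General solution: y = e^(-3x)(C₁cos(6x) + C₂sin(6x))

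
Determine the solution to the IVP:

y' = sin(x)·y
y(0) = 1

General solution: y = Ce^(-cos(x))
Applying IC y(0) = 1:
Particular solution: y = e^(1-cos(x))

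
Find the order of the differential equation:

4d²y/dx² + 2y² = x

The order is 2 (highest derivative is of order 2).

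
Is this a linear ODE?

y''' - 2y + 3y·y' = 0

No. Nonlinear (product y·y')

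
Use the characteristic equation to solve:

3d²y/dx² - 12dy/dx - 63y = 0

Characteristic equation: 3r² - 12r - 63 = 0
Divide by 3: r² - 4r - 21 = 0
Roots: r = 7, -3 (distinct real)
General solution: y = C₁e^(7x) + C₂e^(-3x)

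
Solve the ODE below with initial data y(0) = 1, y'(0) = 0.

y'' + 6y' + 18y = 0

General solution: y = e^(-3x)(C₁cos(3x) + C₂sin(3x))
Complex roots r = -3 ± 3i
Applying ICs: C₁ = 1, C₂ = 1
Particular solution: y = e^(-3x)(cos(3x) + sin(3x))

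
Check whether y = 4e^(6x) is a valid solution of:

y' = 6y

Verification:
y = 4e^(6x)
y' = 24e^(6x)
6y = 24e^(6x)
y' = 6y ✓

Yes, it is a solution.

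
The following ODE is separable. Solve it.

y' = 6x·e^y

Separating variables and integrating:
-e^(-y) = 3x² + C

General solution: y = -ln(C - 3x²)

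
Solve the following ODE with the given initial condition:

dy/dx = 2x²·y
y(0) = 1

General solution: y = Ce^(2x³/3)
Applying IC y(0) = 1:
Particular solution: y = e^(2x³/3)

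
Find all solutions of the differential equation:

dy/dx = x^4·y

Separating variables and integrating:
ln|y| = x^5/5 + C

General solution: y = Ce^(x^5/5)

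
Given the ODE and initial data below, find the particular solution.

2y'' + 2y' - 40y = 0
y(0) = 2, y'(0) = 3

General solution: y = C₁e^(4x) + C₂e^(-5x)
Applying ICs: C₁ = 13/9, C₂ = 5/9
Particular solution: y = (13/9)e^(4x) + (5/9)e^(-5x)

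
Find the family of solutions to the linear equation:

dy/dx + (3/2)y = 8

Using integrating factor method:

General solution: y = 16/3 + Ce^(-3x/2)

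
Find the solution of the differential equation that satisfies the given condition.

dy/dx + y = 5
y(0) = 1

General solution: y = 5 + Ce^(-x)
Applying y(0) = 1: C = 1 - 5 = -4
Particular solution: y = 5 - 4e^(-x)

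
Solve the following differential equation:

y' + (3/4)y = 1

Using integrating factor method:

General solution: y = 4/3 + Ce^(-3x/4)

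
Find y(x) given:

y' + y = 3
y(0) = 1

General solution: y = 3 + Ce^(-x)
Applying y(0) = 1: C = 1 - 3 = -2
Particular solution: y = 3 - 2e^(-x)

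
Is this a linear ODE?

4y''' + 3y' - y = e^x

Yes. Linear (y and its derivatives appear to the first power only, no products of y terms)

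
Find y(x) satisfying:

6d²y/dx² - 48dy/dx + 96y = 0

Characteristic equation: 6r² - 48r + 96 = 0
Divide by 6: r² - 8r + 16 = 0
Factored: (r - 4)² = 0
Repeated root: r = 4
General solution: y = (C₁ + C₂x)e^(4x)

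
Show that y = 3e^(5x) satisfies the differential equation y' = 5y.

Verification:
y = 3e^(5x)
y' = 15e^(5x)
5y = 15e^(5x)
y' = 5y ✓

Yes, it is a solution.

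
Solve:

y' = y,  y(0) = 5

General solution: y = Ce^x
Applying IC y(0) = 5:
Particular solution: y = 5e^x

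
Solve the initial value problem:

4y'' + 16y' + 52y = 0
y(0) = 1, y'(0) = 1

General solution: y = e^(-2x)(C₁cos(3x) + C₂sin(3x))
Complex roots r = -2 ± 3i
Applying ICs: C₁ = 1, C₂ = 1
Particular solution: y = e^(-2x)(cos(3x) + sin(3x))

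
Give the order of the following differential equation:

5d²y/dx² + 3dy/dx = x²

The order is 2 (highest derivative is of order 2).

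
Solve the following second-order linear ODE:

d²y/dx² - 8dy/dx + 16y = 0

Characteristic equation: r² - 8r + 16 = 0
Factored: (r - 4)² = 0
Repeated root: r = 4
General solution: y = (C₁ + C₂x)e^(4x)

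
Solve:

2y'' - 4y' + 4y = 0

Characteristic equation: 2r² - 4r + 4 = 0
Divide by 2: r² - 2r + 2 = 0
Roots: r = 1 ± i (complex conjugates)
General solution: y = e^x(C₁cos(x) + C₂sin(x))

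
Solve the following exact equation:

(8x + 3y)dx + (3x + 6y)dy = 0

Verify exactness: ∂M/∂y = ∂N/∂x ✓
Find F(x,y) such that ∂F/∂x = M, ∂F/∂y = N
Solution: 4x² + 3xy + 3y² = C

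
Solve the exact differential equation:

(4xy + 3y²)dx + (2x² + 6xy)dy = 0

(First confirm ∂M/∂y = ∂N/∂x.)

Verify exactness: ∂M/∂y = ∂N/∂x ✓
Find F(x,y) such that ∂F/∂x = M, ∂F/∂y = N
Solution: 2x²y + 3xy² = C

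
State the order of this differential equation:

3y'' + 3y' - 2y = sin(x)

The order is 2 (highest derivative is of order 2).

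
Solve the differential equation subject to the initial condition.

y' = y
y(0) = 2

General solution: y = Ce^x
Applying IC y(0) = 2:
Particular solution: y = 2e^x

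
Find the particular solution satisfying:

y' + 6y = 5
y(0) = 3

General solution: y = 5/6 + Ce^(-6x)
Applying y(0) = 3: C = 3 - 5/6 = 13/6
Particular solution: y = 5/6 + (13/6)e^(-6x)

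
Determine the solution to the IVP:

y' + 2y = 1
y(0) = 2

General solution: y = 1/2 + Ce^(-2x)
Applying y(0) = 2: C = 2 - 1/2 = 3/2
Particular solution: y = 1/2 + (3/2)e^(-2x)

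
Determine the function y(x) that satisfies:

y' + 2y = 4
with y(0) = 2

General solution: y = 2 + Ce^(-2x)
Applying y(0) = 2: C = 2 - 2 = 0
Particular solution: y = 2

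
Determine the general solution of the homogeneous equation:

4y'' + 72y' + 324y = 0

Characteristic equation: 4r² + 72r + 324 = 0
Divide by 4: r² + 18r + 81 = 0
Factored: (r + 9)² = 0
Repeated root: r = -9
General solution: y = (C₁ + C₂x)e^(-9x)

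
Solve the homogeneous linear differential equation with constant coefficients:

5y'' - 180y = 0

Characteristic equation: 5r² - 180 = 0
Divide by 5: r² - 36 = 0
Roots: r = 6, -6 (distinct real)
General solution: y = C₁e^(6x) + C₂e^(-6x)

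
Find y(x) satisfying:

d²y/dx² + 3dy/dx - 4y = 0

Characteristic equation: r² + 3r - 4 = 0
Roots: r = 1, -4 (distinct real)
General solution: y = C₁e^x + C₂e^(-4x)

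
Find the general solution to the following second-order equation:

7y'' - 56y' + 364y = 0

Characteristic equation: 7r² - 56r + 364 = 0
Divide by 7: r² - 8r + 52 = 0
Roots: r = 4 ± 6i (complex conjugates)
General solution: y = e^(4x)(C₁cos(6x) + C₂sin(6x))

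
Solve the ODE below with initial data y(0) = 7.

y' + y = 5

General solution: y = 5 + Ce^(-x)
Applying y(0) = 7: C = 7 - 5 = 2
Particular solution: y = 5 + 2e^(-x)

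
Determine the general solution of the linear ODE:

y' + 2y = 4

Using integrating factor method:

General solution: y = 2 + Ce^(-2x)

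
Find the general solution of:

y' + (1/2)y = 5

Using integrating factor method:

General solution: y = 10 + Ce^(-x/2)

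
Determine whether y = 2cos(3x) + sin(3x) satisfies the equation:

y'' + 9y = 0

Verification:
y'' = -18cos(3x) - 9sin(3x)
y'' + 9y = 0 ✓

Yes, it is a solution.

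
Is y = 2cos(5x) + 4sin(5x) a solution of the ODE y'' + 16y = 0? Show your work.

Verification:
y'' = -50cos(5x) - 100sin(5x)
y'' + 16y ≠ 0 (frequency mismatch: got 25 instead of 16)

No, it is not a solution.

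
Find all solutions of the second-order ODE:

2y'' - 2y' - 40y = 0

Characteristic equation: 2r² - 2r - 40 = 0
Divide by 2: r² - r - 20 = 0
Roots: r = 5, -4 (distinct real)
General solution: y = C₁e^(5x) + C₂e^(-4x)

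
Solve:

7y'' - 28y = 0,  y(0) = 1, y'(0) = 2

General solution: y = C₁e^(2x) + C₂e^(-2x)
Applying ICs: C₁ = 1, C₂ = 0
Particular solution: y = e^(2x)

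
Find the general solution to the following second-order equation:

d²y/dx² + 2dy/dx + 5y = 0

Characteristic equation: r² + 2r + 5 = 0
Roots: r = -1 ± 2i (complex conjugates)
General solution: y = e^(-x)(C₁cos(2x) + C₂sin(2x))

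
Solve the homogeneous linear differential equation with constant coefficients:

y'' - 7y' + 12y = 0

Characteristic equation: r² - 7r + 12 = 0
Roots: r = 4, 3 (distinct real)
General solution: y = C₁e^(4x) + C₂e^(3x)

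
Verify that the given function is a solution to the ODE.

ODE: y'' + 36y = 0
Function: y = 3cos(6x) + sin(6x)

Verification:
y'' = -108cos(6x) - 36sin(6x)
y'' + 36y = 0 ✓

Yes, it is a solution.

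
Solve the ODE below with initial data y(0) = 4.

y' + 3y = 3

General solution: y = 1 + Ce^(-3x)
Applying y(0) = 4: C = 4 - 1 = 3
Particular solution: y = 1 + 3e^(-3x)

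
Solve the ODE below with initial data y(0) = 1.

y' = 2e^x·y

General solution: y = Ce^(2e^x)
Applying IC y(0) = 1:
Particular solution: y = e^(2(e^x - 1))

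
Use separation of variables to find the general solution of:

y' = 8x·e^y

Separating variables and integrating:
-e^(-y) = 4x² + C

General solution: y = -ln(C - 4x²)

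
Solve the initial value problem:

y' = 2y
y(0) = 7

General solution: y = Ce^(2x)
Applying IC y(0) = 7:
Particular solution: y = 7e^(2x)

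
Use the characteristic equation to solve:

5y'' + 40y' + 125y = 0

Characteristic equation: 5r² + 40r + 125 = 0
Divide by 5: r² + 8r + 25 = 0
Roots: r = -4 ± 3i (complex conjugates)
General solution: y = e^(-4x)(C₁cos(3x) + C₂sin(3x))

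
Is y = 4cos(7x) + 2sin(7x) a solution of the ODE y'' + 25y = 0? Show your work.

Verification:
y'' = -196cos(7x) - 98sin(7x)
y'' + 25y ≠ 0 (frequency mismatch: got 49 instead of 25)

No, it is not a solution.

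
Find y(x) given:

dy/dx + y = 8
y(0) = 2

General solution: y = 8 + Ce^(-x)
Applying y(0) = 2: C = 2 - 8 = -6
Particular solution: y = 8 - 6e^(-x)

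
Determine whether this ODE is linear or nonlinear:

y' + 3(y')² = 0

Nonlinear ((y')² term)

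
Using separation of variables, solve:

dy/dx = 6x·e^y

Separating variables and integrating:
-e^(-y) = 3x² + C

General solution: y = -ln(C - 3x²)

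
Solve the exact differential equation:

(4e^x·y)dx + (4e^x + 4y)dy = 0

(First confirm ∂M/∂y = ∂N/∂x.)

Verify exactness: ∂M/∂y = ∂N/∂x ✓
Find F(x,y) such that ∂F/∂x = M, ∂F/∂y = N
Solution: 4e^x·y + 2y² = C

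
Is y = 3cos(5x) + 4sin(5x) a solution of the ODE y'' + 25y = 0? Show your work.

Verification:
y'' = -75cos(5x) - 100sin(5x)
y'' + 25y = 0 ✓

Yes, it is a solution.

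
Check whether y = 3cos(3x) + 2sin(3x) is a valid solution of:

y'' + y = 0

Verification:
y'' = -27cos(3x) - 18sin(3x)
y'' + y ≠ 0 (frequency mismatch: got 9 instead of 1)

No, it is not a solution.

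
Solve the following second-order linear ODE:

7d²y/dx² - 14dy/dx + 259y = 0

Characteristic equation: 7r² - 14r + 259 = 0
Divide by 7: r² - 2r + 37 = 0
Roots: r = 1 ± 6i (complex conjugates)
General solution: y = e^x(C₁cos(6x) + C₂sin(6x))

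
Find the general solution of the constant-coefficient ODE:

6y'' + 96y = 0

Characteristic equation: 6r² + 96 = 0
Divide by 6: r² + 16 = 0
Roots: r = ±4i (complex conjugates)
General solution: y = C₁cos(4x) + C₂sin(4x)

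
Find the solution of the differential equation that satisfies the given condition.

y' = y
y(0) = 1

General solution: y = Ce^x
Applying IC y(0) = 1:
Particular solution: y = e^x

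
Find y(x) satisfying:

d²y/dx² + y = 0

Characteristic equation: r² + 1 = 0
Roots: r = ±i (complex conjugates)
General solution: y = C₁cos(x) + C₂sin(x)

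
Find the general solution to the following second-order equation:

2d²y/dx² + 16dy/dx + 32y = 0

Characteristic equation: 2r² + 16r + 32 = 0
Divide by 2: r² + 8r + 16 = 0
Factored: (r + 4)² = 0
Repeated root: r = -4
General solution: y = (C₁ + C₂x)e^(-4x)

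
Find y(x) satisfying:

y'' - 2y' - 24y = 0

Characteristic equation: r² - 2r - 24 = 0
Roots: r = 6, -4 (distinct real)
General solution: y = C₁e^(6x) + C₂e^(-4x)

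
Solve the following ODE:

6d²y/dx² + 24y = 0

Characteristic equation: 6r² + 24 = 0
Divide by 6: r² + 4 = 0
Roots: r = ±2i (complex conjugates)
General solution: y = C₁cos(2x) + C₂sin(2x)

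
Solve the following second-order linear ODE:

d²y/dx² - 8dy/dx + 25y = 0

Characteristic equation: r² - 8r + 25 = 0
Roots: r = 4 ± 3i (complex conjugates)
General solution: y = e^(4x)(C₁cos(3x) + C₂sin(3x))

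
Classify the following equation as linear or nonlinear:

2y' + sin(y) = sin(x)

Nonlinear (sin(y) is nonlinear in y)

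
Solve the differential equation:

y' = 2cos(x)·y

Separating variables and integrating:
ln|y| = 2sin(x) + C

General solution: y = Ce^(2sin(x))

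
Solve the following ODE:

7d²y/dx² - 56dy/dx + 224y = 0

Characteristic equation: 7r² - 56r + 224 = 0
Divide by 7: r² - 8r + 32 = 0
Roots: r = 4 ± 4i (complex conjugates)
General solution: y = e^(4x)(C₁cos(4x) + C₂sin(4x))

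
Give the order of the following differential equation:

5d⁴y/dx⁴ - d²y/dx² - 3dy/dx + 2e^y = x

The order is 4 (highest derivative is of order 4).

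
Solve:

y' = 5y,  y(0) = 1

General solution: y = Ce^(5x)
Applying IC y(0) = 1:
Particular solution: y = e^(5x)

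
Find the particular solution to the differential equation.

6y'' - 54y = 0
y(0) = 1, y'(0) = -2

General solution: y = C₁e^(3x) + C₂e^(-3x)
Applying ICs: C₁ = 1/6, C₂ = 5/6
Particular solution: y = (1/6)e^(3x) + (5/6)e^(-3x)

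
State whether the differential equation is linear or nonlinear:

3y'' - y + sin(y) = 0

Nonlinear (sin(y) is nonlinear in y)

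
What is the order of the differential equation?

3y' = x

The order is 1 (highest derivative is of order 1).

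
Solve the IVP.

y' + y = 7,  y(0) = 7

General solution: y = 7 + Ce^(-x)
Applying y(0) = 7: C = 7 - 7 = 0
Particular solution: y = 7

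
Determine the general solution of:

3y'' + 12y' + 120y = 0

Characteristic equation: 3r² + 12r + 120 = 0
Divide by 3: r² + 4r + 40 = 0
Roots: r = -2 ± 6i (complex conjugates)
General solution: y = e^(-2x)(C₁cos(6x) + C₂sin(6x))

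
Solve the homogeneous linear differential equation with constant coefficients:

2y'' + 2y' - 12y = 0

Characteristic equation: 2r² + 2r - 12 = 0
Divide by 2: r² + r - 6 = 0
Roots: r = 2, -3 (distinct real)
General solution: y = C₁e^(2x) + C₂e^(-3x)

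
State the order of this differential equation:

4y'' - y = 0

The order is 2 (highest derivative is of order 2).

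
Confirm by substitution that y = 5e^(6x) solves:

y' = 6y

Verification:
y = 5e^(6x)
y' = 30e^(6x)
6y = 30e^(6x)
y' = 6y ✓

Yes, it is a solution.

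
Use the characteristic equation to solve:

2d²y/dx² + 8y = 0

Characteristic equation: 2r² + 8 = 0
Divide by 2: r² + 4 = 0
Roots: r = ±2i (complex conjugates)
General solution: y = C₁cos(2x) + C₂sin(2x)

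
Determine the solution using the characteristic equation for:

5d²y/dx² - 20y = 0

Characteristic equation: 5r² - 20 = 0
Divide by 5: r² - 4 = 0
Roots: r = 2, -2 (distinct real)
General solution: y = C₁e^(2x) + C₂e^(-2x)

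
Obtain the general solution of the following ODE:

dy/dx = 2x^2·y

Separating variables and integrating:
ln|y| = 2x^3/3 + C

General solution: y = Ce^(2x^3/3)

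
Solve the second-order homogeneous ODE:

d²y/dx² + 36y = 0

Characteristic equation: r² + 36 = 0
Roots: r = ±6i (complex conjugates)
General solution: y = C₁cos(6x) + C₂sin(6x)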